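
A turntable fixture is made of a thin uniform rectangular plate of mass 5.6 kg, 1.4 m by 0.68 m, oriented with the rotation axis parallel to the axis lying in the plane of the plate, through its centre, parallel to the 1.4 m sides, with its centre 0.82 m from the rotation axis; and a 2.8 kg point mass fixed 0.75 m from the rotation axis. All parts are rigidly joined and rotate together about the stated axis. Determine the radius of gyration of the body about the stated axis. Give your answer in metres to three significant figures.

Rectangular plate: I_cm = (1/12)Mb² = (1/12)(5.6)(0.68)² = 0.21579 kg m^2; centre at d = 0.82 m, so I = I_cm + Md² gives I = 0.21579 + (5.6)(0.82)² = 3.9812 kg m^2.
Point mass: I_cm = 0; centre at d = 0.75 m, so I = I_cm + Md² gives I = 0 + (2.8)(0.75)² = 1.575 kg m^2.
Total I = 5.5562 kg m^2; total mass M = 8.4 kg.
k = √(I/M) = √(5.5562/8.4) = 0.8133 m.

0.813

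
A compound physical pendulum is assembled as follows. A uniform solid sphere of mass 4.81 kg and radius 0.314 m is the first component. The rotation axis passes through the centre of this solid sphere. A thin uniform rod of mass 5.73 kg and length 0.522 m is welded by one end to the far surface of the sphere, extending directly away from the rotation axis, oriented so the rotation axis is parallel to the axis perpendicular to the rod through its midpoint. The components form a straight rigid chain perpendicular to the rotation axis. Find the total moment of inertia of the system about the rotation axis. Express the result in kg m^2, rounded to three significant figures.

2.21

Solid sphere: I_cm = (2/5)MR² = (2/5)(4.81)(0.314)² = 0.1897 kg m^2; axis through the centre, so I = 0.1897 kg m^2.
Thin rod: I_cm = (1/12)ML² = (1/12)(5.73)(0.522)² = 0.13011 kg m^2; centre at d = 0.314 + 0.261 = 0.575 m, so I = I_cm + Md² gives I = 0.13011 + (5.73)(0.575)² = 2.0246 kg m^2.
Total I = 0.1897 + 2.0246 = 2.2143 kg m^2.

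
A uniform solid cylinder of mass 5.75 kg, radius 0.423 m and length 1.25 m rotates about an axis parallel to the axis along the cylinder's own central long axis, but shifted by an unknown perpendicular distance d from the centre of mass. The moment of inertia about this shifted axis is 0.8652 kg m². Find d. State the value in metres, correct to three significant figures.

About the centre-of-mass axis, I_cm = (1/2)MR² = (1/2)(5.75)(0.423)² = 0.51442 kg m².
Parallel axis theorem: I = I_cm + Md², so Md² = 0.8652 − 0.51442 = 0.35078 kg m².
d = √(0.35078 / 5.75) = 0.24699 m.

0.247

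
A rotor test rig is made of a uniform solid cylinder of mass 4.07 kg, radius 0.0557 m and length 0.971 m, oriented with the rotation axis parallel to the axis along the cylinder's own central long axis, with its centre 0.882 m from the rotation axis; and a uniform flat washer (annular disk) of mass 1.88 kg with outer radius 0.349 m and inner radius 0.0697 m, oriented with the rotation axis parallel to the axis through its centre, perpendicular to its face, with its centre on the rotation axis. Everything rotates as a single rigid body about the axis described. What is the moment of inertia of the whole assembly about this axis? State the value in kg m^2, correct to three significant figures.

Solid cylinder: I_cm = (1/2)MR² = (1/2)(4.07)(0.0557)² = 0.0063136 kg m^2; centre at d = 0.882 m, so I = I_cm + Md² gives I = 0.0063136 + (4.07)(0.882)² = 3.1725 kg m^2.
Annular disk: I_cm = (1/2)M(R²+r²) = (1/2)(1.88)[(0.349)² + (0.0697)²] = 0.11906 kg m^2; axis through the centre, so I = 0.11906 kg m^2.
Total I = 3.1725 + 0.11906 = 3.2915 kg m^2.

3.29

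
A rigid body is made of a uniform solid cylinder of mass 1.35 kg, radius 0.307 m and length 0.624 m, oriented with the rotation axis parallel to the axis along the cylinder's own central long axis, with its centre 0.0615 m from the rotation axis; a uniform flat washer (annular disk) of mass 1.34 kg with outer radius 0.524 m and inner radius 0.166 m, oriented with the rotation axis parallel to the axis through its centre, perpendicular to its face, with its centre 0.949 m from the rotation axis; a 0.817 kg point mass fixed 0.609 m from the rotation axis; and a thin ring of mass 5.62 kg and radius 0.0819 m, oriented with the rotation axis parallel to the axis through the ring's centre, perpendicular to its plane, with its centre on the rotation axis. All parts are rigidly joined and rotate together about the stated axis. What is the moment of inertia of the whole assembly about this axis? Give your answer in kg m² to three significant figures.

Solid cylinder: I_cm = (1/2)MR² = (1/2)(1.35)(0.307)² = 0.063618 kg m²; centre at d = 0.0615 m, so the parallel axis theorem gives I = 0.063618 + (1.35)(0.0615)² = 0.068724 kg m².
Annular disk: I_cm = (1/2)M(R²+r²) = (1/2)(1.34)[(0.524)² + (0.166)²] = 0.20243 kg m²; centre at d = 0.949 m, so the parallel axis theorem gives I = 0.20243 + (1.34)(0.949)² = 1.4092 kg m².
Point mass: I_cm = 0; centre at d = 0.609 m, so the parallel axis theorem gives I = 0 + (0.817)(0.609)² = 0.30301 kg m².
Thin ring: I_cm = MR² = (5.62)(0.0819)² = 0.037697 kg m²; axis through the centre, so I = 0.037697 kg m².
Total I = 0.068724 + 1.4092 + 0.30301 + 0.037697 = 1.8187 kg m².

1.82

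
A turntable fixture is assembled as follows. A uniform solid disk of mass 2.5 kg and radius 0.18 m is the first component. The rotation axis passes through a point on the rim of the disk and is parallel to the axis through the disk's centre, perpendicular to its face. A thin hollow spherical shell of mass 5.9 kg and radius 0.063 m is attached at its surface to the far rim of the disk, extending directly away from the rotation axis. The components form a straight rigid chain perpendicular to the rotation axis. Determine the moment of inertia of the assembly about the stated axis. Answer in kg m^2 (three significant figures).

1.19

Solid disk: I_cm = (1/2)MR² = (1/2)(2.5)(0.18)² = 0.0405 kg m^2; centre at d = 0.18 m, so the parallel axis theorem gives I = 0.0405 + (2.5)(0.18)² = 0.1215 kg m^2.
Spherical shell: I_cm = (2/3)MR² = (2/3)(5.9)(0.063)² = 0.015611 kg m^2; centre at d = 0.18 + 0.18 + 0.063 = 0.423 m, so the parallel axis theorem gives I = 0.015611 + (5.9)(0.423)² = 1.0713 kg m^2.
Total I = 0.1215 + 1.0713 = 1.1928 kg m^2.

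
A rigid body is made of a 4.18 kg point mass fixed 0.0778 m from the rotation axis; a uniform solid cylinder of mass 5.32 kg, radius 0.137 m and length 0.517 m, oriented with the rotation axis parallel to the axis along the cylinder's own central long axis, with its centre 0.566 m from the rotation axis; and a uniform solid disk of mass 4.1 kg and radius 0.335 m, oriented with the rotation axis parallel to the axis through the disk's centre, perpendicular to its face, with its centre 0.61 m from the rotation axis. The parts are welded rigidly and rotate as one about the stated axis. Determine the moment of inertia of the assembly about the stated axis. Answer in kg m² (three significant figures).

Point mass: I_cm = 0; centre at d = 0.0778 m, so the parallel axis theorem gives I = 0 + (4.18)(0.0778)² = 0.025301 kg m².
Solid cylinder: I_cm = (1/2)MR² = (1/2)(5.32)(0.137)² = 0.049926 kg m²; centre at d = 0.566 m, so the parallel axis theorem gives I = 0.049926 + (5.32)(0.566)² = 1.7542 kg m².
Solid disk: I_cm = (1/2)MR² = (1/2)(4.1)(0.335)² = 0.23006 kg m²; centre at d = 0.61 m, so the parallel axis theorem gives I = 0.23006 + (4.1)(0.61)² = 1.7557 kg m².
Total I = 0.025301 + 1.7542 + 1.7557 = 3.5352 kg m².

3.54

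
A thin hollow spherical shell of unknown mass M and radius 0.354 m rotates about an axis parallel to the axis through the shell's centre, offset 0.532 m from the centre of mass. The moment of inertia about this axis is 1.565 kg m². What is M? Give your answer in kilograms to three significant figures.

4.27

I = I_cm + Md² = (2/3)MR² + Md² = M·[0.666667·(0.354)² + (0.532)²] = M·0.36657.
So M = 1.565 / 0.36657 = 4.2693 kg.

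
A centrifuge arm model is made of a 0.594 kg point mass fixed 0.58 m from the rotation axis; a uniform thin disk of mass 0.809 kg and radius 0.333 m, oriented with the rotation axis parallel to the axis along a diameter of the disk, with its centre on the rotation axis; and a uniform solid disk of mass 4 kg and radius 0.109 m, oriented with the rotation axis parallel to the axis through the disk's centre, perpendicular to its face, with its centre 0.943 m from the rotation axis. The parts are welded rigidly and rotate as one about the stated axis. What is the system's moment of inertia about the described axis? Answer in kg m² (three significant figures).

Point mass: I_cm = 0; centre at d = 0.58 m, so I = I_cm + Md² gives I = 0 + (0.594)(0.58)² = 0.19982 kg m².
Thin disk: I_cm = (1/4)MR² = (1/4)(0.809)(0.333)² = 0.022427 kg m²; axis through the centre, so I = 0.022427 kg m².
Solid disk: I_cm = (1/2)MR² = (1/2)(4)(0.109)² = 0.023762 kg m²; centre at d = 0.943 m, so I = I_cm + Md² gives I = 0.023762 + (4)(0.943)² = 3.5808 kg m².
Total I = 0.19982 + 0.022427 + 3.5808 = 3.803 kg m².

3.80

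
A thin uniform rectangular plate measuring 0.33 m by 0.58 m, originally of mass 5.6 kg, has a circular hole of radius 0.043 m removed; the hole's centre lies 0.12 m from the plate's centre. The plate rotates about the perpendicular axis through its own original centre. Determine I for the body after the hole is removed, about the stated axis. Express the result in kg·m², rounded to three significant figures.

0.205

Unpierced body about its centre: I₀ = (1/12)M(a²+b²) = (1/12)(5.6)[(0.33)² + (0.58)²] = 0.20781 kg·m².
The removed disk has mass m = M·πr²/(ab) = (5.6)·π(0.043)²/(0.33·0.58) = 0.16995 kg (same uniform areal density).
Its moment of inertia about the rotation axis (parallel-axis theorem): I_hole = (1/2)mr² + md² = (1/2)(0.16995)(0.043)² + (0.16995)(0.12)² = 0.0026045 kg·m².
Treating the hole as negative mass, I = I₀ − I_hole = 0.20781 − 0.0026045 = 0.2052 kg·m².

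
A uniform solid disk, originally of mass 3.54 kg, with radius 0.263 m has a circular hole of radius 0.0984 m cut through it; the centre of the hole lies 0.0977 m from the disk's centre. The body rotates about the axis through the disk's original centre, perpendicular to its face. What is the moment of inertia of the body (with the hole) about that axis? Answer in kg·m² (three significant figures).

0.115

Unpierced body about its centre: I₀ = (1/2)MR² = (1/2)(3.54)(0.263)² = 0.12243 kg·m².
The removed disk has mass m = M·(r/R)² = (3.54)(0.0984/0.263)² = 0.49554 kg (same uniform areal density).
Its moment of inertia about the rotation axis (parallel-axis theorem): I_hole = (1/2)mr² + md² = (1/2)(0.49554)(0.0984)² + (0.49554)(0.0977)² = 0.0071292 kg·m².
Treating the hole as negative mass, I = I₀ − I_hole = 0.12243 − 0.0071292 = 0.1153 kg·m².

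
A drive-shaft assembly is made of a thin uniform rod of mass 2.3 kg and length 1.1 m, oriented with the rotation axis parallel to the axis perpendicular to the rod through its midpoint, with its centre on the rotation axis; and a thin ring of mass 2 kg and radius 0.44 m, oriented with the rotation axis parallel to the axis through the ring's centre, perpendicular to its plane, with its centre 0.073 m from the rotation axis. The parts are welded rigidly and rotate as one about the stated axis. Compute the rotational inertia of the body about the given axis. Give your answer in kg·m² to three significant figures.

0.630

Thin rod: I_cm = (1/12)ML² = (1/12)(2.3)(1.1)² = 0.23192 kg·m²; axis through the centre, so I = 0.23192 kg·m².
Thin ring: I_cm = MR² = (2)(0.44)² = 0.3872 kg·m²; centre at d = 0.073 m, so I = I_cm + Md² gives I = 0.3872 + (2)(0.073)² = 0.39786 kg·m².
Total I = 0.23192 + 0.39786 = 0.62977 kg·m².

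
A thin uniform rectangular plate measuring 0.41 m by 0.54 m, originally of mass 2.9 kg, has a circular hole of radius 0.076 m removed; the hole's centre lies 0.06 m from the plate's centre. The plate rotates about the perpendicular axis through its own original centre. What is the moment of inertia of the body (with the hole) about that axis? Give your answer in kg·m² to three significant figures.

Unpierced body about its centre: I₀ = (1/12)M(a²+b²) = (1/12)(2.9)[(0.41)² + (0.54)²] = 0.11109 kg·m².
The removed disk has mass m = M·πr²/(ab) = (2.9)·π(0.076)²/(0.41·0.54) = 0.23768 kg (same uniform areal density).
Its moment of inertia about the rotation axis (parallel-axis theorem): I_hole = (1/2)mr² + md² = (1/2)(0.23768)(0.076)² + (0.23768)(0.06)² = 0.0015421 kg·m².
Treating the hole as negative mass, I = I₀ − I_hole = 0.11109 − 0.0015421 = 0.10955 kg·m².

0.110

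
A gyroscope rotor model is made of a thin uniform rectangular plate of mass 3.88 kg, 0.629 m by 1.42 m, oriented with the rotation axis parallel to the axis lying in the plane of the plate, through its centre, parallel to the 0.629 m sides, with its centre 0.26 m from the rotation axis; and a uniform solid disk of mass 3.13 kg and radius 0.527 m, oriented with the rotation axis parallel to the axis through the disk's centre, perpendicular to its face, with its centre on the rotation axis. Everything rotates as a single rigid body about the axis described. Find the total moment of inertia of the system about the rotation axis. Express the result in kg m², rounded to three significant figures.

Rectangular plate: I_cm = (1/12)Mb² = (1/12)(3.88)(1.42)² = 0.65197 kg m²; centre at d = 0.26 m, so the parallel axis theorem gives I = 0.65197 + (3.88)(0.26)² = 0.91426 kg m².
Solid disk: I_cm = (1/2)MR² = (1/2)(3.13)(0.527)² = 0.43465 kg m²; axis through the centre, so I = 0.43465 kg m².
Total I = 0.91426 + 0.43465 = 1.3489 kg m².

1.35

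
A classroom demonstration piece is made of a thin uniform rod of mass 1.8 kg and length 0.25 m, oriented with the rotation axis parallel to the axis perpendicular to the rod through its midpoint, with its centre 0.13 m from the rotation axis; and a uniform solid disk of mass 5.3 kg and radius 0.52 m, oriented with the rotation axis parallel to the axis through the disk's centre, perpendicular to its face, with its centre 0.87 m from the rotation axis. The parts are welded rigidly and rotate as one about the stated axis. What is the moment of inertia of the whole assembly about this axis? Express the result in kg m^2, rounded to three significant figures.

Thin rod: I_cm = (1/12)ML² = (1/12)(1.8)(0.25)² = 0.009375 kg m^2; centre at d = 0.13 m, so the parallel axis theorem gives I = 0.009375 + (1.8)(0.13)² = 0.039795 kg m^2.
Solid disk: I_cm = (1/2)MR² = (1/2)(5.3)(0.52)² = 0.71656 kg m^2; centre at d = 0.87 m, so the parallel axis theorem gives I = 0.71656 + (5.3)(0.87)² = 4.7281 kg m^2.
Total I = 0.039795 + 4.7281 = 4.7679 kg m^2.

4.77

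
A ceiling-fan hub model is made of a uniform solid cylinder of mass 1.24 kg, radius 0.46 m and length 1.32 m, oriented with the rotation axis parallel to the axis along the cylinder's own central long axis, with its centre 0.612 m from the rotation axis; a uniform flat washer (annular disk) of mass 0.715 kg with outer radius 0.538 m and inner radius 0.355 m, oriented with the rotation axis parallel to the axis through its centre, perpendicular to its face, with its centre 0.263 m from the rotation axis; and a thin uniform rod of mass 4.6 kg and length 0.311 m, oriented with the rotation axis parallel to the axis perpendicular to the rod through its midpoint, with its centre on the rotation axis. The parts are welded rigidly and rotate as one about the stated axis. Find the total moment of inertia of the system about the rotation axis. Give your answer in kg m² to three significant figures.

Solid cylinder: I_cm = (1/2)MR² = (1/2)(1.24)(0.46)² = 0.13119 kg m²; centre at d = 0.612 m, so I = I_cm + Md² gives I = 0.13119 + (1.24)(0.612)² = 0.59563 kg m².
Annular disk: I_cm = (1/2)M(R²+r²) = (1/2)(0.715)[(0.538)² + (0.355)²] = 0.14853 kg m²; centre at d = 0.263 m, so I = I_cm + Md² gives I = 0.14853 + (0.715)(0.263)² = 0.19799 kg m².
Thin rod: I_cm = (1/12)ML² = (1/12)(4.6)(0.311)² = 0.037076 kg m²; axis through the centre, so I = 0.037076 kg m².
Total I = 0.59563 + 0.19799 + 0.037076 = 0.83069 kg m².

0.831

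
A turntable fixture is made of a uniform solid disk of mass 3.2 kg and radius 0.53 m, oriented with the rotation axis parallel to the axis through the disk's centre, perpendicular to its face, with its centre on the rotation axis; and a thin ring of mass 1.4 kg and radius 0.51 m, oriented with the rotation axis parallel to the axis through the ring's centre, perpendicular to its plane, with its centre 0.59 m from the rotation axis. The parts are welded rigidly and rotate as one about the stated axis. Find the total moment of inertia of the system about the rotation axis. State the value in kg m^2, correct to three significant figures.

1.30

Solid disk: I_cm = (1/2)MR² = (1/2)(3.2)(0.53)² = 0.44944 kg m^2; axis through the centre, so I = 0.44944 kg m^2.
Thin ring: I_cm = MR² = (1.4)(0.51)² = 0.36414 kg m^2; centre at d = 0.59 m, so I = I_cm + Md² gives I = 0.36414 + (1.4)(0.59)² = 0.85148 kg m^2.
Total I = 0.44944 + 0.85148 = 1.3009 kg m^2.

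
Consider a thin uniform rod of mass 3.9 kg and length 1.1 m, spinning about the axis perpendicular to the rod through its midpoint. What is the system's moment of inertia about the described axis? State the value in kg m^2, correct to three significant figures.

I_cm = (1/12)ML² = (1/12)(3.9)(1.1)² = 0.39325 kg m^2; axis through the centre, so I = 0.39325 kg m^2.

0.393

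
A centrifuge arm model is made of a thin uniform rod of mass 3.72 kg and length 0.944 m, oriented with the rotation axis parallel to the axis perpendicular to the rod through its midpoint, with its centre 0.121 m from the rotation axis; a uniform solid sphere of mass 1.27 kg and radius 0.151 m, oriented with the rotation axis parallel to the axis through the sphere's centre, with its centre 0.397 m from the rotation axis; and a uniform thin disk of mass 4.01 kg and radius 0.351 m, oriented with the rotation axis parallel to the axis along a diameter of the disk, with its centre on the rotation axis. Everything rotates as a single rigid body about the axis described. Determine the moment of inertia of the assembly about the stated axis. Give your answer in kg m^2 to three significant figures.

0.666

Thin rod: I_cm = (1/12)ML² = (1/12)(3.72)(0.944)² = 0.27625 kg m^2; centre at d = 0.121 m, so I = I_cm + Md² gives I = 0.27625 + (3.72)(0.121)² = 0.33072 kg m^2.
Solid sphere: I_cm = (2/5)MR² = (2/5)(1.27)(0.151)² = 0.011583 kg m^2; centre at d = 0.397 m, so I = I_cm + Md² gives I = 0.011583 + (1.27)(0.397)² = 0.21175 kg m^2.
Thin disk: I_cm = (1/4)MR² = (1/4)(4.01)(0.351)² = 0.12351 kg m^2; axis through the centre, so I = 0.12351 kg m^2.
Total I = 0.33072 + 0.21175 + 0.12351 = 0.66597 kg m^2.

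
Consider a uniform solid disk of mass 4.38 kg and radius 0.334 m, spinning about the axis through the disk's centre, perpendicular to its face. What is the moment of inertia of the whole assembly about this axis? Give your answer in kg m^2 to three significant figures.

0.244

I_cm = (1/2)MR² = (1/2)(4.38)(0.334)² = 0.24431 kg m^2; axis through the centre, so I = 0.24431 kg m^2.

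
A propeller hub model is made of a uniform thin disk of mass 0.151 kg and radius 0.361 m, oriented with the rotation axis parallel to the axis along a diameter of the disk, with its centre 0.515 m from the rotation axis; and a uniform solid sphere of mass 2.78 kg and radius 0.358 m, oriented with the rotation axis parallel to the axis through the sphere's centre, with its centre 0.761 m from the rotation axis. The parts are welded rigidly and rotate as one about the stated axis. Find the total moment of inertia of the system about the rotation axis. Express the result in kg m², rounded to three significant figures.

Thin disk: I_cm = (1/4)MR² = (1/4)(0.151)(0.361)² = 0.0049196 kg m²; centre at d = 0.515 m, so I = I_cm + Md² gives I = 0.0049196 + (0.151)(0.515)² = 0.044969 kg m².
Solid sphere: I_cm = (2/5)MR² = (2/5)(2.78)(0.358)² = 0.14252 kg m²; centre at d = 0.761 m, so I = I_cm + Md² gives I = 0.14252 + (2.78)(0.761)² = 1.7525 kg m².
Total I = 0.044969 + 1.7525 = 1.7974 kg m².

1.80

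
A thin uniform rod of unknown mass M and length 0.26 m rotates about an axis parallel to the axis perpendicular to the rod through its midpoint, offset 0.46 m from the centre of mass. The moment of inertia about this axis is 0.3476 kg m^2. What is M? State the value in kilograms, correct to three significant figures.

1.60

I = I_cm + Md² = (1/12)ML² + Md² = M·[0.0833333·(0.26)² + (0.46)²] = M·0.21723.
So M = 0.3476 / 0.21723 = 1.6001 kg.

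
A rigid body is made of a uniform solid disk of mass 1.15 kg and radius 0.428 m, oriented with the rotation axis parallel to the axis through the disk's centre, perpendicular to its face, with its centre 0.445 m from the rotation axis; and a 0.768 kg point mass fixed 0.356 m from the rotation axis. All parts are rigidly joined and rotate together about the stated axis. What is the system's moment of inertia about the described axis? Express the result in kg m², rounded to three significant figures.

Solid disk: I_cm = (1/2)MR² = (1/2)(1.15)(0.428)² = 0.10533 kg m²; centre at d = 0.445 m, so I = I_cm + Md² gives I = 0.10533 + (1.15)(0.445)² = 0.33306 kg m².
Point mass: I_cm = 0; centre at d = 0.356 m, so I = I_cm + Md² gives I = 0 + (0.768)(0.356)² = 0.097333 kg m².
Total I = 0.33306 + 0.097333 = 0.43039 kg m².

0.430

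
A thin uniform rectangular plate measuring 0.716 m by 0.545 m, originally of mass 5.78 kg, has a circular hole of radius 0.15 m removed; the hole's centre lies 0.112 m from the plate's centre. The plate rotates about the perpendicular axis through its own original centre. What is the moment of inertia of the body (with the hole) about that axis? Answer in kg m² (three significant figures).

Unpierced body about its centre: I₀ = (1/12)M(a²+b²) = (1/12)(5.78)[(0.716)² + (0.545)²] = 0.39 kg m².
The removed disk has mass m = M·πr²/(ab) = (5.78)·π(0.15)²/(0.716·0.545) = 1.047 kg (same uniform areal density).
Its moment of inertia about the rotation axis (parallel-axis theorem): I_hole = (1/2)mr² + md² = (1/2)(1.047)(0.15)² + (1.047)(0.112)² = 0.024913 kg m².
Treating the hole as negative mass, I = I₀ − I_hole = 0.39 − 0.024913 = 0.36508 kg m².

0.365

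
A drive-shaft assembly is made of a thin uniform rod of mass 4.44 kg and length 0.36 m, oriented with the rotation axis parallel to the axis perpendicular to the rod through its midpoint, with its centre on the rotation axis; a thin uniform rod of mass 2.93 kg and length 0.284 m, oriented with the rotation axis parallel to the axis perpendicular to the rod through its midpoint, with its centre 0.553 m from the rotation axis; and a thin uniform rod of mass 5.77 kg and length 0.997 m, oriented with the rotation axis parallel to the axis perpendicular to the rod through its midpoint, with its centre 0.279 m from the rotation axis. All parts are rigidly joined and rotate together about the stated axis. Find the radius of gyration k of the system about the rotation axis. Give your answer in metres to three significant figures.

0.379

Thin rod: I_cm = (1/12)ML² = (1/12)(4.44)(0.36)² = 0.047952 kg·m²; axis through the centre, so I = 0.047952 kg·m².
Thin rod: I_cm = (1/12)ML² = (1/12)(2.93)(0.284)² = 0.019694 kg·m²; centre at d = 0.553 m, so the parallel axis theorem gives I = 0.019694 + (2.93)(0.553)² = 0.91571 kg·m².
Thin rod: I_cm = (1/12)ML² = (1/12)(5.77)(0.997)² = 0.47795 kg·m²; centre at d = 0.279 m, so the parallel axis theorem gives I = 0.47795 + (5.77)(0.279)² = 0.9271 kg·m².
Total I = 1.8908 kg·m²; total mass M = 13.14 kg.
k = √(I/M) = √(1.8908/13.14) = 0.37933 m.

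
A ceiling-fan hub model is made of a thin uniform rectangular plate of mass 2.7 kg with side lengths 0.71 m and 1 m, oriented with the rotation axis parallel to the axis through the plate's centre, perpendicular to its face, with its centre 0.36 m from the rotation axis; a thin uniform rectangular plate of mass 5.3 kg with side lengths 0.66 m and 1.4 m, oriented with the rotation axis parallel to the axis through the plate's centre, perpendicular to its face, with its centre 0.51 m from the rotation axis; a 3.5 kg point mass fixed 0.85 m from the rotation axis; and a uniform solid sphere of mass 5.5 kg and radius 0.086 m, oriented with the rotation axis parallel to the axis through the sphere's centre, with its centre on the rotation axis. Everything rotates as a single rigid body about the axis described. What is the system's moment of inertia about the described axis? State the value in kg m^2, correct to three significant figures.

5.67

Rectangular plate: I_cm = (1/12)M(a²+b²) = (1/12)(2.7)[(0.71)² + (1)²] = 0.33842 kg m^2; centre at d = 0.36 m, so I = I_cm + Md² gives I = 0.33842 + (2.7)(0.36)² = 0.68834 kg m^2.
Rectangular plate: I_cm = (1/12)M(a²+b²) = (1/12)(5.3)[(0.66)² + (1.4)²] = 1.0581 kg m^2; centre at d = 0.51 m, so I = I_cm + Md² gives I = 1.0581 + (5.3)(0.51)² = 2.4366 kg m^2.
Point mass: I_cm = 0; centre at d = 0.85 m, so I = I_cm + Md² gives I = 0 + (3.5)(0.85)² = 2.5287 kg m^2.
Solid sphere: I_cm = (2/5)MR² = (2/5)(5.5)(0.086)² = 0.016271 kg m^2; axis through the centre, so I = 0.016271 kg m^2.
Total I = 0.68834 + 2.4366 + 2.5287 + 0.016271 = 5.67 kg m^2.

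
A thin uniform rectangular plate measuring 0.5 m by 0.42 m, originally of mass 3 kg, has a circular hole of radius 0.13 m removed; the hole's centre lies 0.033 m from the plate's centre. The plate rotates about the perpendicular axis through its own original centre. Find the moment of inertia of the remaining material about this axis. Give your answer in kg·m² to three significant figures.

0.0994

Unpierced body about its centre: I₀ = (1/12)M(a²+b²) = (1/12)(3)[(0.5)² + (0.42)²] = 0.1066 kg·m².
The removed disk has mass m = M·πr²/(ab) = (3)·π(0.13)²/(0.5·0.42) = 0.75847 kg (same uniform areal density).
Its moment of inertia about the rotation axis (parallel-axis theorem): I_hole = (1/2)mr² + md² = (1/2)(0.75847)(0.13)² + (0.75847)(0.033)² = 0.007235 kg·m².
Treating the hole as negative mass, I = I₀ − I_hole = 0.1066 − 0.007235 = 0.099365 kg·m².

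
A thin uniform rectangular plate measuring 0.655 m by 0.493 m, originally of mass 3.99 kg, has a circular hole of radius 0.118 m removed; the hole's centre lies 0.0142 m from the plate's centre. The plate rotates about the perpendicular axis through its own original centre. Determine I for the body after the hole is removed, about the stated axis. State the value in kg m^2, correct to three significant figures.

0.220

Unpierced body about its centre: I₀ = (1/12)M(a²+b²) = (1/12)(3.99)[(0.655)² + (0.493)²] = 0.22346 kg m^2.
The removed disk has mass m = M·πr²/(ab) = (3.99)·π(0.118)²/(0.655·0.493) = 0.5405 kg (same uniform areal density).
Its moment of inertia about the rotation axis (parallel-axis theorem): I_hole = (1/2)mr² + md² = (1/2)(0.5405)(0.118)² + (0.5405)(0.0142)² = 0.003872 kg m^2.
Treating the hole as negative mass, I = I₀ − I_hole = 0.22346 − 0.003872 = 0.21959 kg m^2.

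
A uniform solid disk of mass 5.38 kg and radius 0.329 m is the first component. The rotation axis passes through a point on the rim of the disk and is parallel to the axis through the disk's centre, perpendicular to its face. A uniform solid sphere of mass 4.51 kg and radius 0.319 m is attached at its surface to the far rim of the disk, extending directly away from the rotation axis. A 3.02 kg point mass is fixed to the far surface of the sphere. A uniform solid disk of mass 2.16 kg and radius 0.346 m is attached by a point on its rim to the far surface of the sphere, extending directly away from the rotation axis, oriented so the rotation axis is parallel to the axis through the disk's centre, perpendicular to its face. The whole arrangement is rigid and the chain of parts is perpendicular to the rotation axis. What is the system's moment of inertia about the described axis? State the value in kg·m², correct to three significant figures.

Solid disk: I_cm = (1/2)MR² = (1/2)(5.38)(0.329)² = 0.29117 kg·m²; centre at d = 0.329 m, so I = I_cm + Md² gives I = 0.29117 + (5.38)(0.329)² = 0.8735 kg·m².
Solid sphere: I_cm = (2/5)MR² = (2/5)(4.51)(0.319)² = 0.18358 kg·m²; centre at d = 0.329 + 0.329 + 0.319 = 0.977 m, so I = I_cm + Md² gives I = 0.18358 + (4.51)(0.977)² = 4.4885 kg·m².
Point mass: I_cm = 0; centre at d = 0.329 + 0.329 + 0.319 + 0.319 = 1.296 m, so I = I_cm + Md² gives I = 0 + (3.02)(1.296)² = 5.0724 kg·m².
Solid disk: I_cm = (1/2)MR² = (1/2)(2.16)(0.346)² = 0.12929 kg·m²; centre at d = 0.329 + 0.329 + 0.319 + 0.319 + 0.346 = 1.642 m, so I = I_cm + Md² gives I = 0.12929 + (2.16)(1.642)² = 5.953 kg·m².
Total I = 0.8735 + 4.4885 + 5.0724 + 5.953 = 16.387 kg·m².

16.4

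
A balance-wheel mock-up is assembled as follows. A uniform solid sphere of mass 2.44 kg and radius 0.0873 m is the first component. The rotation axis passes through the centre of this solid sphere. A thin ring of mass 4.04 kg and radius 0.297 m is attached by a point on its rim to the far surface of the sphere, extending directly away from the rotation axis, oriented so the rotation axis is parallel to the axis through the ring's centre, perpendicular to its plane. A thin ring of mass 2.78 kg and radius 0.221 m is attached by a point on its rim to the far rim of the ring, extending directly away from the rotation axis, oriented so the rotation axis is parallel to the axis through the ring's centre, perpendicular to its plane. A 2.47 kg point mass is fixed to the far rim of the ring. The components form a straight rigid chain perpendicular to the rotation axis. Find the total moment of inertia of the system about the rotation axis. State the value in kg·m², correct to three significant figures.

Solid sphere: I_cm = (2/5)MR² = (2/5)(2.44)(0.0873)² = 0.0074384 kg·m²; axis through the centre, so I = 0.0074384 kg·m².
Thin ring: I_cm = MR² = (4.04)(0.297)² = 0.35636 kg·m²; centre at d = 0.0873 + 0.297 = 0.3843 m, so the parallel axis theorem gives I = 0.35636 + (4.04)(0.3843)² = 0.95302 kg·m².
Thin ring: I_cm = MR² = (2.78)(0.221)² = 0.13578 kg·m²; centre at d = 0.0873 + 0.297 + 0.297 + 0.221 = 0.9023 m, so the parallel axis theorem gives I = 0.13578 + (2.78)(0.9023)² = 2.3991 kg·m².
Point mass: I_cm = 0; centre at d = 0.0873 + 0.297 + 0.297 + 0.221 + 0.221 = 1.1233 m, so the parallel axis theorem gives I = 0 + (2.47)(1.1233)² = 3.1167 kg·m².
Total I = 0.0074384 + 0.95302 + 2.3991 + 3.1167 = 6.4762 kg·m².

6.48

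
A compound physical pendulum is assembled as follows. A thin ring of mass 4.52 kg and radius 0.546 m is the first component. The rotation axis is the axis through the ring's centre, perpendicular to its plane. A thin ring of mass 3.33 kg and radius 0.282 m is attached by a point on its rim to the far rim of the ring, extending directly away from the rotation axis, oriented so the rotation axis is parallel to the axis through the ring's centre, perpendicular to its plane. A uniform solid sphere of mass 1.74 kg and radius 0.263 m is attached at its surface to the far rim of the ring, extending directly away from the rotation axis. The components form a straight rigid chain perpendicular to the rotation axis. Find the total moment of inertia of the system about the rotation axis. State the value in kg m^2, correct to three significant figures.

Thin ring: I_cm = MR² = (4.52)(0.546)² = 1.3475 kg m^2; axis through the centre, so I = 1.3475 kg m^2.
Thin ring: I_cm = MR² = (3.33)(0.282)² = 0.26481 kg m^2; centre at d = 0.546 + 0.282 = 0.828 m, so the parallel axis theorem gives I = 0.26481 + (3.33)(0.828)² = 2.5478 kg m^2.
Solid sphere: I_cm = (2/5)MR² = (2/5)(1.74)(0.263)² = 0.048142 kg m^2; centre at d = 0.546 + 0.282 + 0.282 + 0.263 = 1.373 m, so the parallel axis theorem gives I = 0.048142 + (1.74)(1.373)² = 3.3283 kg m^2.
Total I = 1.3475 + 2.5478 + 3.3283 = 7.2236 kg m^2.

7.22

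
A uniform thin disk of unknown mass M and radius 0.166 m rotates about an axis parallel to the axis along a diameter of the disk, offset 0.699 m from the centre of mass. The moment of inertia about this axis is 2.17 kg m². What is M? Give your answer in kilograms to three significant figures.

4.38

I = I_cm + Md² = (1/4)MR² + Md² = M·[0.25·(0.166)² + (0.699)²] = M·0.49549.
So M = 2.17 / 0.49549 = 4.3795 kg.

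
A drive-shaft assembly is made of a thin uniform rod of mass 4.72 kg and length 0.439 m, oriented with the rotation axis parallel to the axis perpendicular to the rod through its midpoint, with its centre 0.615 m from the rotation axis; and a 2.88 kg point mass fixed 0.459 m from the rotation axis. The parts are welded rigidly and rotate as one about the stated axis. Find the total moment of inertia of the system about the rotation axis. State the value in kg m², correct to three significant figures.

2.47

Thin rod: I_cm = (1/12)ML² = (1/12)(4.72)(0.439)² = 0.075804 kg m²; centre at d = 0.615 m, so I = I_cm + Md² gives I = 0.075804 + (4.72)(0.615)² = 1.861 kg m².
Point mass: I_cm = 0; centre at d = 0.459 m, so I = I_cm + Md² gives I = 0 + (2.88)(0.459)² = 0.60676 kg m².
Total I = 1.861 + 0.60676 = 2.4678 kg m².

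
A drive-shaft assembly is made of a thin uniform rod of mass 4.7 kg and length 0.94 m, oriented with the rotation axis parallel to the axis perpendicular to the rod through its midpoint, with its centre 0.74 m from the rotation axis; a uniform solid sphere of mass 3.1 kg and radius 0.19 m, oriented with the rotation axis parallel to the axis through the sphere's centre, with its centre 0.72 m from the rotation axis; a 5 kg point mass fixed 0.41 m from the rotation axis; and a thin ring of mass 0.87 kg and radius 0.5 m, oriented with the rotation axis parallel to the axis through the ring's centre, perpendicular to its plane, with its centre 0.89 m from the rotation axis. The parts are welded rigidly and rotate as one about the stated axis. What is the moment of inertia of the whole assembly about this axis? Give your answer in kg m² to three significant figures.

Thin rod: I_cm = (1/12)ML² = (1/12)(4.7)(0.94)² = 0.34608 kg m²; centre at d = 0.74 m, so the parallel axis theorem gives I = 0.34608 + (4.7)(0.74)² = 2.9198 kg m².
Solid sphere: I_cm = (2/5)MR² = (2/5)(3.1)(0.19)² = 0.044764 kg m²; centre at d = 0.72 m, so the parallel axis theorem gives I = 0.044764 + (3.1)(0.72)² = 1.6518 kg m².
Point mass: I_cm = 0; centre at d = 0.41 m, so the parallel axis theorem gives I = 0 + (5)(0.41)² = 0.8405 kg m².
Thin ring: I_cm = MR² = (0.87)(0.5)² = 0.2175 kg m²; centre at d = 0.89 m, so the parallel axis theorem gives I = 0.2175 + (0.87)(0.89)² = 0.90663 kg m².
Total I = 2.9198 + 1.6518 + 0.8405 + 0.90663 = 6.3187 kg m².

6.32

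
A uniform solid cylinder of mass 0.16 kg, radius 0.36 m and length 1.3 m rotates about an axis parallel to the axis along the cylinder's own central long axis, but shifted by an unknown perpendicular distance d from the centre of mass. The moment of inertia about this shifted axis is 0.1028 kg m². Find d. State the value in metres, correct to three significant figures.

0.760

About the centre-of-mass axis, I_cm = (1/2)MR² = (1/2)(0.16)(0.36)² = 0.010368 kg m².
Parallel axis theorem: I = I_cm + Md², so Md² = 0.1028 − 0.010368 = 0.092432 kg m².
d = √(0.092432 / 0.16) = 0.76007 m.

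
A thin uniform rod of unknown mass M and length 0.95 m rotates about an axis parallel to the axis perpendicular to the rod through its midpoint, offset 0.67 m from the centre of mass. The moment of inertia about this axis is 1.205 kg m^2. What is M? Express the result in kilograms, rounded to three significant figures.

I = I_cm + Md² = (1/12)ML² + Md² = M·[0.0833333·(0.95)² + (0.67)²] = M·0.52411.
So M = 1.205 / 0.52411 = 2.2991 kg.

2.30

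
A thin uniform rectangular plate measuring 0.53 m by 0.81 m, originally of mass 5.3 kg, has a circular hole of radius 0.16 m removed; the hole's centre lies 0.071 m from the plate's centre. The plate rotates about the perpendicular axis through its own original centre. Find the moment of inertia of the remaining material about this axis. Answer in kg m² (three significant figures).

Unpierced body about its centre: I₀ = (1/12)M(a²+b²) = (1/12)(5.3)[(0.53)² + (0.81)²] = 0.41384 kg m².
The removed disk has mass m = M·πr²/(ab) = (5.3)·π(0.16)²/(0.53·0.81) = 0.9929 kg (same uniform areal density).
Its moment of inertia about the rotation axis (parallel-axis theorem): I_hole = (1/2)mr² + md² = (1/2)(0.9929)(0.16)² + (0.9929)(0.071)² = 0.017714 kg m².
Treating the hole as negative mass, I = I₀ − I_hole = 0.41384 − 0.017714 = 0.39613 kg m².

0.396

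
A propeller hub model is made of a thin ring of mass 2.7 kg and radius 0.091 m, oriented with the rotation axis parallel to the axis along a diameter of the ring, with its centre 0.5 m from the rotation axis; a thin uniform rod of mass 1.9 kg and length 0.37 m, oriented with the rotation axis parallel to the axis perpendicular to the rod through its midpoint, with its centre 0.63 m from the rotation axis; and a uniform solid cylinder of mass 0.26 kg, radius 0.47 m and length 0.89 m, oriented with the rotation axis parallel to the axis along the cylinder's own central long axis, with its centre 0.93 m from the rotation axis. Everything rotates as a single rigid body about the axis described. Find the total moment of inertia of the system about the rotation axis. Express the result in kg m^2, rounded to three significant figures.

Thin ring: I_cm = (1/2)MR² = (1/2)(2.7)(0.091)² = 0.011179 kg m^2; centre at d = 0.5 m, so I = I_cm + Md² gives I = 0.011179 + (2.7)(0.5)² = 0.68618 kg m^2.
Thin rod: I_cm = (1/12)ML² = (1/12)(1.9)(0.37)² = 0.021676 kg m^2; centre at d = 0.63 m, so I = I_cm + Md² gives I = 0.021676 + (1.9)(0.63)² = 0.77579 kg m^2.
Solid cylinder: I_cm = (1/2)MR² = (1/2)(0.26)(0.47)² = 0.028717 kg m^2; centre at d = 0.93 m, so I = I_cm + Md² gives I = 0.028717 + (0.26)(0.93)² = 0.25359 kg m^2.
Total I = 0.68618 + 0.77579 + 0.25359 = 1.7156 kg m^2.

1.72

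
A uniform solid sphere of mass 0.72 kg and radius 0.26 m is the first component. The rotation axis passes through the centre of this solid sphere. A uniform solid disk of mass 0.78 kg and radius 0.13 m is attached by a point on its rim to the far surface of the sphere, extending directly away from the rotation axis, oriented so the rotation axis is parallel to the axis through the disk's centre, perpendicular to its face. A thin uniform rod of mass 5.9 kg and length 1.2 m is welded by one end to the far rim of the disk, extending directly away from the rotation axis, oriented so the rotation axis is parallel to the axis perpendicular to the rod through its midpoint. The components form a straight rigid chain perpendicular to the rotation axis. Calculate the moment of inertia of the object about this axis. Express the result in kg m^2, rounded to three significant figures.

8.25

Solid sphere: I_cm = (2/5)MR² = (2/5)(0.72)(0.26)² = 0.019469 kg m^2; axis through the centre, so I = 0.019469 kg m^2.
Solid disk: I_cm = (1/2)MR² = (1/2)(0.78)(0.13)² = 0.006591 kg m^2; centre at d = 0.26 + 0.13 = 0.39 m, so the parallel axis theorem gives I = 0.006591 + (0.78)(0.39)² = 0.12523 kg m^2.
Thin rod: I_cm = (1/12)ML² = (1/12)(5.9)(1.2)² = 0.708 kg m^2; centre at d = 0.26 + 0.13 + 0.13 + 0.6 = 1.12 m, so the parallel axis theorem gives I = 0.708 + (5.9)(1.12)² = 8.109 kg m^2.
Total I = 0.019469 + 0.12523 + 8.109 = 8.2537 kg m^2.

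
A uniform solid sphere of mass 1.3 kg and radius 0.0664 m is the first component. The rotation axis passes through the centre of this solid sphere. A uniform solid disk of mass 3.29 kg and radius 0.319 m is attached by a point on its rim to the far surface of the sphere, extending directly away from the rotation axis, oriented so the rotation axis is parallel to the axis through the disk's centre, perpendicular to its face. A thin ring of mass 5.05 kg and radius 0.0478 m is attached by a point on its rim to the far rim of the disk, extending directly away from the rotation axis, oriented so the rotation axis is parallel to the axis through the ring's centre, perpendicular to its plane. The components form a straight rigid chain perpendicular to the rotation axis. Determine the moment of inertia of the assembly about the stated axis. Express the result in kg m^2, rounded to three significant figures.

Solid sphere: I_cm = (2/5)MR² = (2/5)(1.3)(0.0664)² = 0.0022927 kg m^2; axis through the centre, so I = 0.0022927 kg m^2.
Solid disk: I_cm = (1/2)MR² = (1/2)(3.29)(0.319)² = 0.1674 kg m^2; centre at d = 0.0664 + 0.319 = 0.3854 m, so I = I_cm + Md² gives I = 0.1674 + (3.29)(0.3854)² = 0.65607 kg m^2.
Thin ring: I_cm = MR² = (5.05)(0.0478)² = 0.011538 kg m^2; centre at d = 0.0664 + 0.319 + 0.319 + 0.0478 = 0.7522 m, so I = I_cm + Md² gives I = 0.011538 + (5.05)(0.7522)² = 2.8689 kg m^2.
Total I = 0.0022927 + 0.65607 + 2.8689 = 3.5272 kg m^2.

3.53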